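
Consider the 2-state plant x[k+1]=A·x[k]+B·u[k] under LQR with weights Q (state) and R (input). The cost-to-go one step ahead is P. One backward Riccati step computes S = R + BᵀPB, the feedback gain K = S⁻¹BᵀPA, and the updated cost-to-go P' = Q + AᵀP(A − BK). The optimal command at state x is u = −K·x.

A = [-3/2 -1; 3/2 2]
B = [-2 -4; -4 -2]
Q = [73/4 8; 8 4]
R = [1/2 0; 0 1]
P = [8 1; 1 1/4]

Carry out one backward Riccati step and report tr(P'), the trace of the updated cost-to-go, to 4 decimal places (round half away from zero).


BᵀP = [-20.0000 -3.0000; -34.0000 -4.5000]
S = R + BᵀPB = [1/2 0; 0 1] + [52.0000 86.0000; 86.0000 145.0000] = [52.5000 86.0000; 86.0000 146.0000]
BᵀPA = [25.5000 14.0000; 44.2500 25.0000]
K = S⁻¹·BᵀPA = [-0.3067 -0.3941; 0.4837 0.4033]
A−BK = [-0.1784 -0.1747; 1.2407 1.2305]
AᵀP(A−BK) = [0.4778 0.4503; 0.4503 0.4331]
P' = Q + AᵀP(A−BK) = [18.7278 8.4503; 8.4503 4.4331]
tr(P') = 23.1609

23.1609


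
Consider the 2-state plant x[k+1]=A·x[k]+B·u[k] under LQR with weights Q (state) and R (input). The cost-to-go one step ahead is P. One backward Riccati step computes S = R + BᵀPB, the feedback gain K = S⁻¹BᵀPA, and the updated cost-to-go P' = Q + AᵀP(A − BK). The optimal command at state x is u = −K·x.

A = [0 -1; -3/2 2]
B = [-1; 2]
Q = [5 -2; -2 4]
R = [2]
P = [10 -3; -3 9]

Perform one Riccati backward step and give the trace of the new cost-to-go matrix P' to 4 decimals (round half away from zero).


14.6458

BᵀP = [-16.0000 21.0000]
S = R + BᵀPB = [2] + [58.0000] = [60.0000]
BᵀPA = [-31.5000 58.0000]
K = S⁻¹·BᵀPA = [-0.5250 0.9667]
A−BK = [-0.5250 -0.0333; -0.4500 0.0667]
AᵀP(A−BK) = [3.7125 -1.0500; -1.0500 1.9333]
P' = Q + AᵀP(A−BK) = [8.7125 -3.0500; -3.0500 5.9333]
tr(P') = 14.6458


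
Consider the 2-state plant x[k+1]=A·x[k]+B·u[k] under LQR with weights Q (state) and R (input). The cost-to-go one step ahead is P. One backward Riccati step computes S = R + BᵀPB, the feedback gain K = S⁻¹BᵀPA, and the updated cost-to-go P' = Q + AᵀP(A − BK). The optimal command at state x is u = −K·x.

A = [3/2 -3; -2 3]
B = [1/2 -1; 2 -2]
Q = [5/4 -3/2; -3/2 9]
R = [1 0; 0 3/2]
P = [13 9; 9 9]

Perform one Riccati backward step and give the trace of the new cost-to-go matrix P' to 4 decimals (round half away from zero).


BᵀP = [24.5000 22.5000; -31.0000 -27.0000]
S = R + BᵀPB = [1 0; 0 3/2] + [57.2500 -69.5000; -69.5000 85.0000] = [58.2500 -69.5000; -69.5000 86.5000]
BᵀPA = [-8.2500 -6.0000; 7.5000 12.0000]
K = S⁻¹·BᵀPA = [-0.9232 1.5117; -0.6551 1.3533]
A−BK = [1.3065 -2.4025; -1.4637 2.6833]
AᵀP(A−BK) = [8.5465 -15.6785; -15.6785 28.8302]
P' = Q + AᵀP(A−BK) = [9.7965 -17.1785; -17.1785 37.8302]
tr(P') = 47.6267

47.6267


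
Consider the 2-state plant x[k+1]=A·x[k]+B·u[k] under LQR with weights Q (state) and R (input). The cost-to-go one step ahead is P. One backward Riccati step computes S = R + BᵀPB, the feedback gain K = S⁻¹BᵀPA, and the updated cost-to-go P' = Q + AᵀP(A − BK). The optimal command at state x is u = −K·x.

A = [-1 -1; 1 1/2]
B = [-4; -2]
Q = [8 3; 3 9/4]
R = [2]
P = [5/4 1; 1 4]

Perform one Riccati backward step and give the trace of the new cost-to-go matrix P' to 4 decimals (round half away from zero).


BᵀP = [-7.0000 -12.0000]
S = R + BᵀPB = [2] + [52.0000] = [54.0000]
BᵀPA = [-5.0000 1.0000]
K = S⁻¹·BᵀPA = [-0.0926 0.0185]
A−BK = [-1.3704 -0.9259; 0.8148 0.5370]
AᵀP(A−BK) = [2.7870 1.8426; 1.8426 1.2315]
P' = Q + AᵀP(A−BK) = [10.7870 4.8426; 4.8426 3.4815]
tr(P') = 14.2685

14.2685


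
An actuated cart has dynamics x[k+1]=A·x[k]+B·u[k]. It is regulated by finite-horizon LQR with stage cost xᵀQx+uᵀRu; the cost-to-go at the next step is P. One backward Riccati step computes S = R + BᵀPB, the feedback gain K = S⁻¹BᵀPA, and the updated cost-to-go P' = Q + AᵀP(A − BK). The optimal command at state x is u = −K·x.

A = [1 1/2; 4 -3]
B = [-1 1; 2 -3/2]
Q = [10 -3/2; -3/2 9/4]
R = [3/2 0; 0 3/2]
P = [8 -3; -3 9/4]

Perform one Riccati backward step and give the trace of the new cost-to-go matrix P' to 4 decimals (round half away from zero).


26.2095

BᵀP = [-14.0000 7.5000; 12.5000 -6.3750]
S = R + BᵀPB = [3/2 0; 0 3/2] + [29.0000 -25.2500; -25.2500 22.0625] = [30.5000 -25.2500; -25.2500 23.5625]
BᵀPA = [16.0000 -29.5000; -13.0000 25.3750]
K = S⁻¹·BᵀPA = [0.6012 -0.6705; 0.0925 0.3584]
A−BK = [1.5087 -0.5289; 2.9364 -1.1214]
AᵀP(A−BK) = [11.5838 -4.6127; -4.6127 2.3757]
P' = Q + AᵀP(A−BK) = [21.5838 -6.1127; -6.1127 4.6257]
tr(P') = 26.2095


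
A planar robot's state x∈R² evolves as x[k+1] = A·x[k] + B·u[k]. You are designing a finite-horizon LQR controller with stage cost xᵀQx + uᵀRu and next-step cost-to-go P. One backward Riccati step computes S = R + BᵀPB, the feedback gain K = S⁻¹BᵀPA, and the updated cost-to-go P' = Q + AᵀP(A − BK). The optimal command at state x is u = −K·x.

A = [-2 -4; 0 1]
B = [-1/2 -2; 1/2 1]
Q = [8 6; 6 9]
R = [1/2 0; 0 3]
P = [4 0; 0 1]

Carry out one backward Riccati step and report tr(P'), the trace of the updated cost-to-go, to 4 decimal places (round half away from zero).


28.9661

BᵀP = [-2.0000 0.5000; -8.0000 1.0000]
S = R + BᵀPB = [1/2 0; 0 3] + [1.2500 4.5000; 4.5000 17.0000] = [1.7500 4.5000; 4.5000 20.0000]
BᵀPA = [4.0000 8.5000; 16.0000 33.0000]
K = S⁻¹·BᵀPA = [0.5424 1.4576; 0.6780 1.3220]
A−BK = [-0.3729 -0.6271; -0.9492 -1.0508]
AᵀP(A−BK) = [2.9831 5.0169; 5.0169 8.9831]
P' = Q + AᵀP(A−BK) = [10.9831 11.0169; 11.0169 17.9831]
tr(P') = 28.9661


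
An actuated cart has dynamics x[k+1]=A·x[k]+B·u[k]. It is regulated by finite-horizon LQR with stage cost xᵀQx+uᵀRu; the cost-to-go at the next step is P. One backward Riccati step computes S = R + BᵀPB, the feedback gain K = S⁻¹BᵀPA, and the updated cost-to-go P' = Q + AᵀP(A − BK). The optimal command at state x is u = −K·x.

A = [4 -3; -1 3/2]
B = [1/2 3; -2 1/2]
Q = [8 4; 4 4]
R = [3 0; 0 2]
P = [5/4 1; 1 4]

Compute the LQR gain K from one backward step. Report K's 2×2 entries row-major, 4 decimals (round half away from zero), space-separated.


0.5452 -0.6941 0.9445 -0.6212

BᵀP = [-1.3750 -7.5000; 4.2500 5.0000]
S = R + BᵀPB = [3 0; 0 2] + [14.3125 -7.8750; -7.8750 15.2500] = [17.3125 -7.8750; -7.8750 17.2500]
BᵀPA = [2.0000 -7.1250; 12.0000 -5.2500]
K = S⁻¹·BᵀPA = [0.5452 -0.6941; 0.9445 -0.6212]
A−BK = [0.8938 -0.7892; -0.3819 0.4223]
AᵀP(A−BK) = [3.5753 -3.1569; -3.1569 3.0428]
P' = Q + AᵀP(A−BK) = [11.5753 0.8431; 0.8431 7.0428]
tr(P') = 18.6181


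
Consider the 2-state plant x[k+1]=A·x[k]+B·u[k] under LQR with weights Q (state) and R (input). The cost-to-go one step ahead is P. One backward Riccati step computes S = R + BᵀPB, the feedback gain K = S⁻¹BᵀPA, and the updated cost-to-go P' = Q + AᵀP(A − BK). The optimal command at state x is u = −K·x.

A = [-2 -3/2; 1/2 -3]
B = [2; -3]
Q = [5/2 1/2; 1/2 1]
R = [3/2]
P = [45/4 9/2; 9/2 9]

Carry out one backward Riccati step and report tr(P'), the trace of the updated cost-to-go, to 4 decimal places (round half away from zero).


BᵀP = [9.0000 -18.0000]
S = R + BᵀPB = [3/2] + [72.0000] = [73.5000]
BᵀPA = [-27.0000 40.5000]
K = S⁻¹·BᵀPA = [-0.3673 0.5510]
A−BK = [-1.2653 -2.6020; -0.6020 -1.3469]
AᵀP(A−BK) = [28.3316 58.7526; 58.7526 124.4962]
P' = Q + AᵀP(A−BK) = [30.8316 59.2526; 59.2526 125.4962]
tr(P') = 156.3278

156.3278


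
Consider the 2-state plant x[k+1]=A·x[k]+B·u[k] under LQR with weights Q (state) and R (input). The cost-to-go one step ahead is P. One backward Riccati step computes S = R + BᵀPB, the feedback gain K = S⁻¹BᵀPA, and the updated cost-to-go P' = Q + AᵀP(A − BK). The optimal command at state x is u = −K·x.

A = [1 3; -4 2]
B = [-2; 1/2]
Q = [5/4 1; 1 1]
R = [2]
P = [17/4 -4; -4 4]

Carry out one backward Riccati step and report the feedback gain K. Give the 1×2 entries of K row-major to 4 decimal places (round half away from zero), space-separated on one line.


-1.8036 -0.4107

BᵀP = [-10.5000 10.0000]
S = R + BᵀPB = [2] + [26.0000] = [28.0000]
BᵀPA = [-50.5000 -11.5000]
K = S⁻¹·BᵀPA = [-1.8036 -0.4107]
A−BK = [-2.6071 2.1786; -3.0982 2.2054]
AᵀP(A−BK) = [9.1696 0.0089; 0.0089 1.5268]
P' = Q + AᵀP(A−BK) = [10.4196 1.0089; 1.0089 2.5268]
tr(P') = 12.9464


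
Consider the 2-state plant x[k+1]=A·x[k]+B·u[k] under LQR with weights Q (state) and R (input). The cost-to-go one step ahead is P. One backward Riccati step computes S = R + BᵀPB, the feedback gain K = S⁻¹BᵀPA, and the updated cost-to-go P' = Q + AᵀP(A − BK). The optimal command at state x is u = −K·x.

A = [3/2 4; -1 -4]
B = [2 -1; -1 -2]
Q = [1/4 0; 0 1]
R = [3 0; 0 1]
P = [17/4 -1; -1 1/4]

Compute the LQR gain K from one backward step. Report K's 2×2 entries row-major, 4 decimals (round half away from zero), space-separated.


BᵀP = [9.5000 -2.2500; -2.2500 0.5000]
S = R + BᵀPB = [3 0; 0 1] + [21.2500 -5.0000; -5.0000 1.2500] = [24.2500 -5.0000; -5.0000 2.2500]
BᵀPA = [16.5000 47.0000; -3.8750 -11.0000]
K = S⁻¹·BᵀPA = [0.6004 1.7167; -0.3879 -1.0740]
A−BK = [-0.0888 -0.5074; -1.1755 -4.4313]
AᵀP(A−BK) = [1.4022 4.0127; 4.0127 11.5011]
P' = Q + AᵀP(A−BK) = [1.6522 4.0127; 4.0127 12.5011]
tr(P') = 14.1533

0.6004 1.7167 -0.3879 -1.0740


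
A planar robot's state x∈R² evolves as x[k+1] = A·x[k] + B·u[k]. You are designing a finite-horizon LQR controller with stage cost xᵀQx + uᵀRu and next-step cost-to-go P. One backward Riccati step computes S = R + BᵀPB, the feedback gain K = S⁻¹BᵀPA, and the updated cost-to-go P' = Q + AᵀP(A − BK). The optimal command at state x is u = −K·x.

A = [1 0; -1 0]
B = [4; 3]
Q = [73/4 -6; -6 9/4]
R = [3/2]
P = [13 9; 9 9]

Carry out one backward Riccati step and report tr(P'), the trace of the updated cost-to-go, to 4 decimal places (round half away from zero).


BᵀP = [79.0000 63.0000]
S = R + BᵀPB = [3/2] + [505.0000] = [506.5000]
BᵀPA = [16.0000 0.0000]
K = S⁻¹·BᵀPA = [0.0316 0.0000]
A−BK = [0.8736 0.0000; -1.0948 0.0000]
AᵀP(A−BK) = [3.4946 0.0000; 0.0000 0.0000]
P' = Q + AᵀP(A−BK) = [21.7446 -6.0000; -6.0000 2.2500]
tr(P') = 23.9946

23.9946


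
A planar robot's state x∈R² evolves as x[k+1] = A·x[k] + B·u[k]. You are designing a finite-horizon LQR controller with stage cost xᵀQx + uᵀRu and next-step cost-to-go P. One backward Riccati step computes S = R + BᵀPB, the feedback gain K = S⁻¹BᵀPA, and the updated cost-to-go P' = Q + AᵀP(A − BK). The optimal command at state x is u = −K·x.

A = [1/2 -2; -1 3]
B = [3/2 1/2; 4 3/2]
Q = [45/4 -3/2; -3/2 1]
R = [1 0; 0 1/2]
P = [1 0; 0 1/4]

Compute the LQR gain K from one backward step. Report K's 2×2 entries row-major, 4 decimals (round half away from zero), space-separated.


-0.0105 -0.0632 -0.0772 0.2035

BᵀP = [1.5000 1.0000; 0.5000 0.3750]
S = R + BᵀPB = [1 0; 0 1/2] + [6.2500 2.2500; 2.2500 0.8125] = [7.2500 2.2500; 2.2500 1.3125]
BᵀPA = [-0.2500 0.0000; -0.1250 0.1250]
K = S⁻¹·BᵀPA = [-0.0105 -0.0632; -0.0772 0.2035]
A−BK = [0.5544 -2.0070; -0.8421 2.9474]
AᵀP(A−BK) = [0.4877 -1.7404; -1.7404 6.2246]
P' = Q + AᵀP(A−BK) = [11.7377 -3.2404; -3.2404 7.2246]
tr(P') = 18.9623


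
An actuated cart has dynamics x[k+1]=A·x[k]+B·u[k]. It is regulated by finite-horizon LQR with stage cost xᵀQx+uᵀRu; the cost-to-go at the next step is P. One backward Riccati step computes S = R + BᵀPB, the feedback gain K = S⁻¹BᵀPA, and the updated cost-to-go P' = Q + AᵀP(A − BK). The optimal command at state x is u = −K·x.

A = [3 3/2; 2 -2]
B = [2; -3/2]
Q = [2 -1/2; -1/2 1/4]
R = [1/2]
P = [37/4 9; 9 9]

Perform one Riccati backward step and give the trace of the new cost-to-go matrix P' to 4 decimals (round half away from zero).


78.1125

BᵀP = [5.0000 4.5000]
S = R + BᵀPB = [1/2] + [3.2500] = [3.7500]
BᵀPA = [24.0000 -1.5000]
K = S⁻¹·BᵀPA = [6.4000 -0.4000]
A−BK = [-9.8000 2.3000; 11.6000 -2.6000]
AᵀP(A−BK) = [73.6500 -11.7750; -11.7750 2.2125]
P' = Q + AᵀP(A−BK) = [75.6500 -12.2750; -12.2750 2.4625]
tr(P') = 78.1125


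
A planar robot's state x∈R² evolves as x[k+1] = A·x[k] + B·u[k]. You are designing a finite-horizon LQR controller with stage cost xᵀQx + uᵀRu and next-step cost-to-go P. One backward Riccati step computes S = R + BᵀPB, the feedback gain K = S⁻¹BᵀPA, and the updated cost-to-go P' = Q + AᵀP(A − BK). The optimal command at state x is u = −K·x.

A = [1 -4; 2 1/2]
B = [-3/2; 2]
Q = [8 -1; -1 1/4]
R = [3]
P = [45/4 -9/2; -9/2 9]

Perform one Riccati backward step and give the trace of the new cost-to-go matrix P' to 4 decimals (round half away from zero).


BᵀP = [-25.8750 24.7500]
S = R + BᵀPB = [3] + [88.3125] = [91.3125]
BᵀPA = [23.6250 115.8750]
K = S⁻¹·BᵀPA = [0.2587 1.2690]
A−BK = [1.3881 -2.0965; 1.4825 -2.0380]
AᵀP(A−BK) = [23.1376 -32.2300; -32.2300 53.2053]
P' = Q + AᵀP(A−BK) = [31.1376 -33.2300; -33.2300 53.4553]
tr(P') = 84.5929

84.5929


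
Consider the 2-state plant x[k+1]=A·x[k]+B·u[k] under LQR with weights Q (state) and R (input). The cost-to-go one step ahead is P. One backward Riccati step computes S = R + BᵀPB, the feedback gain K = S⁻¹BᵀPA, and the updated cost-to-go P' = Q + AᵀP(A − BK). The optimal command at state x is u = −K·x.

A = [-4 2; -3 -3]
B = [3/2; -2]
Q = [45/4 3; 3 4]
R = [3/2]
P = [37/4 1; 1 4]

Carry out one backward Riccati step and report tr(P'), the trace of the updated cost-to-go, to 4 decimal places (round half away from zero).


202.0972

BᵀP = [11.8750 -6.5000]
S = R + BᵀPB = [3/2] + [30.8125] = [32.3125]
BᵀPA = [-28.0000 43.2500]
K = S⁻¹·BᵀPA = [-0.8665 1.3385]
A−BK = [-2.7002 -0.0077; -4.7331 -0.3230]
AᵀP(A−BK) = [183.7369 5.4778; 5.4778 3.1103]
P' = Q + AᵀP(A−BK) = [194.9869 8.4778; 8.4778 7.1103]
tr(P') = 202.0972


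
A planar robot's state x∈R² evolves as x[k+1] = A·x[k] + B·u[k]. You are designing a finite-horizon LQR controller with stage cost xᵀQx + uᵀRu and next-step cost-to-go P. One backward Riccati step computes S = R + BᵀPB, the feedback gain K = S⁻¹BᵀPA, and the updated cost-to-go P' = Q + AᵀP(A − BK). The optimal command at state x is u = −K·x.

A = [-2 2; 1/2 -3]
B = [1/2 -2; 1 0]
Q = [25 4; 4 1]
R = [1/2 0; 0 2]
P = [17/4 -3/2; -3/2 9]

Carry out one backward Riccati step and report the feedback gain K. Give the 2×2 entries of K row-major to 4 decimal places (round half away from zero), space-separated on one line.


BᵀP = [0.6250 8.2500; -8.5000 3.0000]
S = R + BᵀPB = [1/2 0; 0 2] + [8.5625 -1.2500; -1.2500 17.0000] = [9.0625 -1.2500; -1.2500 19.0000]
BᵀPA = [2.8750 -23.5000; 18.5000 -26.0000]
K = S⁻¹·BᵀPA = [0.4557 -2.8073; 1.0037 -1.5531]
A−BK = [-0.2205 0.2974; 0.0443 -0.1927]
AᵀP(A−BK) = [2.3722 -4.1963; -4.1963 9.6469]
P' = Q + AᵀP(A−BK) = [27.3722 -0.1963; -0.1963 10.6469]
tr(P') = 38.0190

0.4557 -2.8073 1.0037 -1.5531


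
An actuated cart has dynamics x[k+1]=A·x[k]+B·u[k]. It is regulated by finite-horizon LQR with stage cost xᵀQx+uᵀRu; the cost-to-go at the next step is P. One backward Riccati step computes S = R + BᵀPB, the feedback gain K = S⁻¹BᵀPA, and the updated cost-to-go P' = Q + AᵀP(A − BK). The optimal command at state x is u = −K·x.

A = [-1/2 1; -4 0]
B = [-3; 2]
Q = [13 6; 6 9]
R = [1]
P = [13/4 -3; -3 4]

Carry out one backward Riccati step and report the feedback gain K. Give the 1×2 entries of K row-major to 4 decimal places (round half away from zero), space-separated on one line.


BᵀP = [-15.7500 17.0000]
S = R + BᵀPB = [1] + [81.2500] = [82.2500]
BᵀPA = [-60.1250 -15.7500]
K = S⁻¹·BᵀPA = [-0.7310 -0.1915]
A−BK = [-2.6930 0.4255; -2.5380 0.3830]
AᵀP(A−BK) = [8.8609 -1.1383; -1.1383 0.2340]
P' = Q + AᵀP(A−BK) = [21.8609 4.8617; 4.8617 9.2340]
tr(P') = 31.0950

-0.7310 -0.1915


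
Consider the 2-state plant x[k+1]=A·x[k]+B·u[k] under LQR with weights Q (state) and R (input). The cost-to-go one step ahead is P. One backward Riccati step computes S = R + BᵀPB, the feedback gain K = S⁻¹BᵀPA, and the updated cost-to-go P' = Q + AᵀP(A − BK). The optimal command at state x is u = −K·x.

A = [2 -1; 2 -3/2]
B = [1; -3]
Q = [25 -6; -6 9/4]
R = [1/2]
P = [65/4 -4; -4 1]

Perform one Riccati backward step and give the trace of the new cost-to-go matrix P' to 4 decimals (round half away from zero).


28.1106

BᵀP = [28.2500 -7.0000]
S = R + BᵀPB = [1/2] + [49.2500] = [49.7500]
BᵀPA = [42.5000 -17.7500]
K = S⁻¹·BᵀPA = [0.8543 -0.3568]
A−BK = [1.1457 -0.6432; 4.5628 -2.5704]
AᵀP(A−BK) = [0.6935 -0.3367; -0.3367 0.1671]
P' = Q + AᵀP(A−BK) = [25.6935 -6.3367; -6.3367 2.4171]
tr(P') = 28.1106


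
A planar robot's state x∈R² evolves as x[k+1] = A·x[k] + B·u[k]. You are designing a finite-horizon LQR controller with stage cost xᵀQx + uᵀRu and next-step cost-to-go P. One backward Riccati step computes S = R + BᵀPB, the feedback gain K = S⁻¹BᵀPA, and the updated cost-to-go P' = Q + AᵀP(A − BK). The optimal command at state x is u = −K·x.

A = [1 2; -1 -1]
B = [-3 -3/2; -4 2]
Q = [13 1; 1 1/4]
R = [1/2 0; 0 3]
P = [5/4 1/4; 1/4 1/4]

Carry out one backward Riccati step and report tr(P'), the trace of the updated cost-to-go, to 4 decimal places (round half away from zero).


14.5799

BᵀP = [-4.7500 -1.7500; -1.3750 0.1250]
S = R + BᵀPB = [1/2 0; 0 3] + [21.2500 3.6250; 3.6250 2.3125] = [21.7500 3.6250; 3.6250 5.3125]
BᵀPA = [-3.0000 -7.7500; -1.5000 -2.8750]
K = S⁻¹·BᵀPA = [-0.1025 -0.3003; -0.2124 -0.3363]
A−BK = [0.3738 0.5948; -0.9854 -1.5285]
AᵀP(A−BK) = [0.3738 0.5948; 0.5948 0.9561]
P' = Q + AᵀP(A−BK) = [13.3738 1.5948; 1.5948 1.2061]
tr(P') = 14.5799


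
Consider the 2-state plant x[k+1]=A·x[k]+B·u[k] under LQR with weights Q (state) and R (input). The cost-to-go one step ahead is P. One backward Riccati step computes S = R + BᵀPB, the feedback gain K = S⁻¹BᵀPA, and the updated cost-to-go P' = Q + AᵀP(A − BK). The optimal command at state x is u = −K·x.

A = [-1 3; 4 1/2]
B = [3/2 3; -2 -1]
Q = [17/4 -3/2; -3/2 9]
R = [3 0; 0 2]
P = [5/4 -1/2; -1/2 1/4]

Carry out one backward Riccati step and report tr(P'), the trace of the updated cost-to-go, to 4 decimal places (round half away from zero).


BᵀP = [2.8750 -1.2500; 4.2500 -1.7500]
S = R + BᵀPB = [3 0; 0 2] + [6.8125 9.8750; 9.8750 14.5000] = [9.8125 9.8750; 9.8750 16.5000]
BᵀPA = [-7.8750 8.0000; -11.2500 11.8750]
K = S⁻¹·BᵀPA = [-0.2926 0.2288; -0.5067 0.5827]
A−BK = [0.9590 0.9085; 2.9080 1.5404]
AᵀP(A−BK) = [1.2453 -0.6421; -0.6421 1.0618]
P' = Q + AᵀP(A−BK) = [5.4953 -2.1421; -2.1421 10.0618]
tr(P') = 15.5571

15.5571


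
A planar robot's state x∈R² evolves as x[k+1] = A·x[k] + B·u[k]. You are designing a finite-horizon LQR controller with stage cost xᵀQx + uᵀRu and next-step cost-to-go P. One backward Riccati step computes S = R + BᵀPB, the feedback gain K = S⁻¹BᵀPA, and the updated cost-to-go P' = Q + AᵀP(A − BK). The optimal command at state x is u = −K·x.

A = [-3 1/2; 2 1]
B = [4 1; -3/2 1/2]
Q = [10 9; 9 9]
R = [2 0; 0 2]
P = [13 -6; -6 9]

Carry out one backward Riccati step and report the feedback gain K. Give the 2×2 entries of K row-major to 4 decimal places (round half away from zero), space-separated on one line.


-0.9338 -0.1403 0.5734 0.8380

BᵀP = [61.0000 -37.5000; 10.0000 -1.5000]
S = R + BᵀPB = [2 0; 0 2] + [300.2500 42.2500; 42.2500 9.2500] = [302.2500 42.2500; 42.2500 11.2500]
BᵀPA = [-258.0000 -7.0000; -33.0000 3.5000]
K = S⁻¹·BᵀPA = [-0.9338 -0.1403; 0.5734 0.8380]
A−BK = [0.1616 0.2232; 0.3126 0.3705]
AᵀP(A−BK) = [3.0144 1.9567; 1.9567 2.3348]
P' = Q + AᵀP(A−BK) = [13.0144 10.9567; 10.9567 11.3348]
tr(P') = 24.3492


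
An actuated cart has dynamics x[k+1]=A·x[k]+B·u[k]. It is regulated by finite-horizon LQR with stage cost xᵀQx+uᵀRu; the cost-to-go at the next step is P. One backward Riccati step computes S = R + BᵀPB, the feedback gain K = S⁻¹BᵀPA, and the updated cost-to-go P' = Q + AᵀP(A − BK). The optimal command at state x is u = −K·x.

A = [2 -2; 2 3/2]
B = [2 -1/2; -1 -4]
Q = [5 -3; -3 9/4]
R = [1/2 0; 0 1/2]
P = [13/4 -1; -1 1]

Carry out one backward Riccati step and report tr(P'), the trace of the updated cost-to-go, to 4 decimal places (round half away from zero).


BᵀP = [7.5000 -3.0000; 2.3750 -3.5000]
S = R + BᵀPB = [1/2 0; 0 1/2] + [18.0000 8.2500; 8.2500 12.8125] = [18.5000 8.2500; 8.2500 13.3125]
BᵀPA = [9.0000 -19.5000; -2.2500 -10.0000]
K = S⁻¹·BᵀPA = [0.7764 -0.9937; -0.6502 -0.1354]
A−BK = [0.1220 -0.0803; 0.1757 -0.0352]
AᵀP(A−BK) = [0.5492 -0.3614; -0.3614 0.5194]
P' = Q + AᵀP(A−BK) = [5.5492 -3.3614; -3.3614 2.7694]
tr(P') = 8.3186

8.3186


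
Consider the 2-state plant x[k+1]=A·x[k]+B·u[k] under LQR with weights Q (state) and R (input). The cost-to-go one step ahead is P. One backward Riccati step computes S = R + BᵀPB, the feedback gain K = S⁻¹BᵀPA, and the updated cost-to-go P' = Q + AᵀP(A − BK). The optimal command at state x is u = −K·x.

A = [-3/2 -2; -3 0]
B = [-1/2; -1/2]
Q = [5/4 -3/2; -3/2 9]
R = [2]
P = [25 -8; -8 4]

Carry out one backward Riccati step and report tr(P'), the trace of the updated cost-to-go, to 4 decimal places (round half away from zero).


BᵀP = [-8.5000 2.0000]
S = R + BᵀPB = [2] + [3.2500] = [5.2500]
BᵀPA = [6.7500 17.0000]
K = S⁻¹·BᵀPA = [1.2857 3.2381]
A−BK = [-0.8571 -0.3810; -2.3571 1.6190]
AᵀP(A−BK) = [11.5714 5.1429; 5.1429 44.9524]
P' = Q + AᵀP(A−BK) = [12.8214 3.6429; 3.6429 53.9524]
tr(P') = 66.7738

66.7738


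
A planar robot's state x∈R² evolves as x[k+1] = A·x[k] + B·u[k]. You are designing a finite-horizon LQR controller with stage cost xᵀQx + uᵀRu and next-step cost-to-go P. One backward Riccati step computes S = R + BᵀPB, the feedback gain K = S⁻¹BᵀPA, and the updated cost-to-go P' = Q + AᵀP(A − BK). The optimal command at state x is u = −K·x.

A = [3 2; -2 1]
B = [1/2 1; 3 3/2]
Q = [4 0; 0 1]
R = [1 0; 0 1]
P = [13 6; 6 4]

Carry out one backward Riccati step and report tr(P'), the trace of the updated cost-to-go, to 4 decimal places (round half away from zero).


21.5411

BᵀP = [24.5000 15.0000; 22.0000 12.0000]
S = R + BᵀPB = [1 0; 0 1] + [57.2500 47.0000; 47.0000 40.0000] = [58.2500 47.0000; 47.0000 41.0000]
BᵀPA = [43.5000 64.0000; 42.0000 56.0000]
K = S⁻¹·BᵀPA = [-1.0628 -0.0446; 2.2427 1.4170]
A−BK = [1.2887 0.6053; -2.1757 -0.9916]
AᵀP(A−BK) = [13.0377 6.4268; 6.4268 3.5035]
P' = Q + AᵀP(A−BK) = [17.0377 6.4268; 6.4268 4.5035]
tr(P') = 21.5411


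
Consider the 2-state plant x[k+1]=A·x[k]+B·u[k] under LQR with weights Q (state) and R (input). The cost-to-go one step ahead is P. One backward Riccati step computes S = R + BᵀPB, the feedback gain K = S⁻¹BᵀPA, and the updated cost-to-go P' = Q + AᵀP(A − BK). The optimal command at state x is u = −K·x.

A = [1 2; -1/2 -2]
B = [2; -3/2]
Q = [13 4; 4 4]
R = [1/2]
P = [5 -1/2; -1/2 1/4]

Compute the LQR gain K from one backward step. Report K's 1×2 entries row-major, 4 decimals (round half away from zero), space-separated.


BᵀP = [10.7500 -1.3750]
S = R + BᵀPB = [1/2] + [23.5625] = [24.0625]
BᵀPA = [11.4375 24.2500]
K = S⁻¹·BᵀPA = [0.4753 1.0078]
A−BK = [0.0494 -0.0156; 0.2130 -0.4883]
AᵀP(A−BK) = [0.1260 0.2234; 0.2234 0.5610]
P' = Q + AᵀP(A−BK) = [13.1260 4.2234; 4.2234 4.5610]
tr(P') = 17.6870

0.4753 1.0078


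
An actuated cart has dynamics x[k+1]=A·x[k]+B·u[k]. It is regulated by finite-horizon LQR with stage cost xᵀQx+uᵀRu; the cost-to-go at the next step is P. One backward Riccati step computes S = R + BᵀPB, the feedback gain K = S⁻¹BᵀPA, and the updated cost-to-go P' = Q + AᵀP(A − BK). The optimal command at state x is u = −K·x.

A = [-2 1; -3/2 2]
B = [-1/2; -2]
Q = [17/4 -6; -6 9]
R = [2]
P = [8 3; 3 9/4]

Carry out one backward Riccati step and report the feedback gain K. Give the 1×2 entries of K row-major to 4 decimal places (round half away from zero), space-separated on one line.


1.5263 -1.1579

BᵀP = [-10.0000 -6.0000]
S = R + BᵀPB = [2] + [17.0000] = [19.0000]
BᵀPA = [29.0000 -22.0000]
K = S⁻¹·BᵀPA = [1.5263 -1.1579]
A−BK = [-1.2368 0.4211; 1.5526 -0.3158]
AᵀP(A−BK) = [10.7993 -5.6711; -5.6711 3.5263]
P' = Q + AᵀP(A−BK) = [15.0493 -11.6711; -11.6711 12.5263]
tr(P') = 27.5757


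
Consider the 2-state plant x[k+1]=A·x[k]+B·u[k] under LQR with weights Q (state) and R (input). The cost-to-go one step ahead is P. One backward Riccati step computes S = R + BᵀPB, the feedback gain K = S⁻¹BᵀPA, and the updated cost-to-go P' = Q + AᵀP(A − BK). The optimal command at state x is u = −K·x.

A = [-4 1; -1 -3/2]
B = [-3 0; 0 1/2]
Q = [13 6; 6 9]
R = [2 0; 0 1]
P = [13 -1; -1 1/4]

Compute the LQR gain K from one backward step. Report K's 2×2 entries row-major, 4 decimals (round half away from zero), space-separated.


BᵀP = [-39.0000 3.0000; -0.5000 0.1250]
S = R + BᵀPB = [2 0; 0 1] + [117.0000 1.5000; 1.5000 0.0625] = [119.0000 1.5000; 1.5000 1.0625]
BᵀPA = [153.0000 -43.5000; 1.8750 -0.6875]
K = S⁻¹·BᵀPA = [1.2864 -0.3639; -0.0513 -0.1334]
A−BK = [-0.1409 -0.0916; -0.9743 -1.4333]
AᵀP(A−BK) = [3.5330 -0.7036; -0.7036 0.6427]
P' = Q + AᵀP(A−BK) = [16.5330 5.2964; 5.2964 9.6427]
tr(P') = 26.1756

1.2864 -0.3639 -0.0513 -0.1334


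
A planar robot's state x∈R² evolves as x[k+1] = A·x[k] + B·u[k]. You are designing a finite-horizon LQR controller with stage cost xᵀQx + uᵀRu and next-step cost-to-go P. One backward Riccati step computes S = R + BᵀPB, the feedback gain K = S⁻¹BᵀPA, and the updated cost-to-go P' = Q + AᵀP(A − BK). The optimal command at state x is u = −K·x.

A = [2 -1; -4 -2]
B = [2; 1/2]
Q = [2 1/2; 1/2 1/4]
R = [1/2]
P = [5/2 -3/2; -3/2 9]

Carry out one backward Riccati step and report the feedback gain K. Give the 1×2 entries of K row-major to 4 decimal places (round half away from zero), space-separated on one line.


0.2564 -0.7436

BᵀP = [4.2500 1.5000]
S = R + BᵀPB = [1/2] + [9.2500] = [9.7500]
BᵀPA = [2.5000 -7.2500]
K = S⁻¹·BᵀPA = [0.2564 -0.7436]
A−BK = [1.4872 0.4872; -4.1282 -1.6282]
AᵀP(A−BK) = [177.3590 68.8590; 68.8590 27.1090]
P' = Q + AᵀP(A−BK) = [179.3590 69.3590; 69.3590 27.3590]
tr(P') = 206.7179


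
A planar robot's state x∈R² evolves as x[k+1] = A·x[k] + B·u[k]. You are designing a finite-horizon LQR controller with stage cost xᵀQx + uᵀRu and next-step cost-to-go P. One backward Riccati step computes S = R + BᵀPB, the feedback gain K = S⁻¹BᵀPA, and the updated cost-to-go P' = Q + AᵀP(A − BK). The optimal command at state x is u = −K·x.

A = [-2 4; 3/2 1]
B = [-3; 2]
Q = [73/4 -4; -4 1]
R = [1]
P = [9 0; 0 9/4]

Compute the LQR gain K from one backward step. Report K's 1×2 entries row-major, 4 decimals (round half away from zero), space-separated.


BᵀP = [-27.0000 4.5000]
S = R + BᵀPB = [1] + [90.0000] = [91.0000]
BᵀPA = [60.7500 -103.5000]
K = S⁻¹·BᵀPA = [0.6676 -1.1374]
A−BK = [0.0027 0.5879; 0.1648 3.2747]
AᵀP(A−BK) = [0.5069 0.4698; 0.4698 28.5330]
P' = Q + AᵀP(A−BK) = [18.7569 -3.5302; -3.5302 29.5330]
tr(P') = 48.2898

0.6676 -1.1374


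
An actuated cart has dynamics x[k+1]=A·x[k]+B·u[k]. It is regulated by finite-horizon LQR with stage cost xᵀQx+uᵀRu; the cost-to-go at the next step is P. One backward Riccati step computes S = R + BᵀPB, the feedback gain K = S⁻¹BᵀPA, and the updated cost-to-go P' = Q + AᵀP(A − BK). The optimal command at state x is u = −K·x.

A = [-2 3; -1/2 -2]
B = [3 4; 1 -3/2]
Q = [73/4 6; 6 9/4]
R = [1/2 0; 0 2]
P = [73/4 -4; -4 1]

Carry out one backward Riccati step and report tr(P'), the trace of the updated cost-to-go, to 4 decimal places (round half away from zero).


21.6164

BᵀP = [50.7500 -11.0000; 79.0000 -17.5000]
S = R + BᵀPB = [1/2 0; 0 2] + [141.2500 219.5000; 219.5000 342.2500] = [141.7500 219.5000; 219.5000 344.2500]
BᵀPA = [-96.0000 174.2500; -149.2500 272.0000]
K = S⁻¹·BᵀPA = [-0.4660 0.4562; -0.1364 0.4992]
A−BK = [-0.0563 -0.3656; -0.2386 -1.7073]
AᵀP(A−BK) = [0.1531 -0.1929; -0.1929 0.9633]
P' = Q + AᵀP(A−BK) = [18.4031 5.8071; 5.8071 3.2133]
tr(P') = 21.6164


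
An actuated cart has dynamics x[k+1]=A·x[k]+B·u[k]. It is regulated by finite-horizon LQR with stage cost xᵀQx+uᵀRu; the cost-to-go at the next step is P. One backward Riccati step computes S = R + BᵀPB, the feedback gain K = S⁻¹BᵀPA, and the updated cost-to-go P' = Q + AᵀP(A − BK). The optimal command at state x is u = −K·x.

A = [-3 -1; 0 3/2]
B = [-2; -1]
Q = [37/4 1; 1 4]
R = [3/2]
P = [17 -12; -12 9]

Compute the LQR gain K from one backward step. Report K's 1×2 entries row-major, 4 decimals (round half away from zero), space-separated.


2.1639 1.4590

BᵀP = [-22.0000 15.0000]
S = R + BᵀPB = [3/2] + [29.0000] = [30.5000]
BᵀPA = [66.0000 44.5000]
K = S⁻¹·BᵀPA = [2.1639 1.4590]
A−BK = [1.3279 1.9180; 2.1639 2.9590]
AᵀP(A−BK) = [10.1803 8.7049; 8.7049 8.3238]
P' = Q + AᵀP(A−BK) = [19.4303 9.7049; 9.7049 12.3238]
tr(P') = 31.7541


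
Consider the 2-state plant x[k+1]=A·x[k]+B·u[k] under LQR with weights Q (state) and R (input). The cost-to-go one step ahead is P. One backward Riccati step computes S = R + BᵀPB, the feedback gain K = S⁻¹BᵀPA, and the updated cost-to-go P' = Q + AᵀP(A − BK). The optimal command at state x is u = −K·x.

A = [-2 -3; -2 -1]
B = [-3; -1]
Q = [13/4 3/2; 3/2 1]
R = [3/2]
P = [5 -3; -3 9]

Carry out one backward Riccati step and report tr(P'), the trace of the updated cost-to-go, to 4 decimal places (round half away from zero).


22.3300

BᵀP = [-12.0000 0.0000]
S = R + BᵀPB = [3/2] + [36.0000] = [37.5000]
BᵀPA = [24.0000 36.0000]
K = S⁻¹·BᵀPA = [0.6400 0.9600]
A−BK = [-0.0800 -0.1200; -1.3600 -0.0400]
AᵀP(A−BK) = [16.6400 0.9600; 0.9600 1.4400]
P' = Q + AᵀP(A−BK) = [19.8900 2.4600; 2.4600 2.4400]
tr(P') = 22.3300


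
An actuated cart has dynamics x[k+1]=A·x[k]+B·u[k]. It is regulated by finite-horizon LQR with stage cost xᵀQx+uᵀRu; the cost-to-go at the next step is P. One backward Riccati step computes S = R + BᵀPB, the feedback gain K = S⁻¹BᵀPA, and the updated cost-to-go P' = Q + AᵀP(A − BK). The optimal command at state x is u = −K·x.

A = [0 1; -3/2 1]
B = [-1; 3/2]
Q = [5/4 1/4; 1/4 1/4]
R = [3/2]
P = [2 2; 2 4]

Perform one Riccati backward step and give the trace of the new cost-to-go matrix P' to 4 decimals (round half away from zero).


BᵀP = [1.0000 4.0000]
S = R + BᵀPB = [3/2] + [5.0000] = [6.5000]
BᵀPA = [-6.0000 5.0000]
K = S⁻¹·BᵀPA = [-0.9231 0.7692]
A−BK = [-0.9231 1.7692; -0.1154 -0.1538]
AᵀP(A−BK) = [3.4615 -4.3846; -4.3846 6.1538]
P' = Q + AᵀP(A−BK) = [4.7115 -4.1346; -4.1346 6.4038]
tr(P') = 11.1154

11.1154


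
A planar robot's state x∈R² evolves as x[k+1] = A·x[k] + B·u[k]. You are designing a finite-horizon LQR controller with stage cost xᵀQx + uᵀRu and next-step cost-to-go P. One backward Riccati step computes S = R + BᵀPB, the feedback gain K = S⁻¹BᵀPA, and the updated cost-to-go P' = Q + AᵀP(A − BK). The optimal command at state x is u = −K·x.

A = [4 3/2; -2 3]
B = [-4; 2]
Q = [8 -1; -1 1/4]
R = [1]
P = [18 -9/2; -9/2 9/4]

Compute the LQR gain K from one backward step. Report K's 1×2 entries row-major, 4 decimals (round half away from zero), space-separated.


BᵀP = [-81.0000 22.5000]
S = R + BᵀPB = [1] + [369.0000] = [370.0000]
BᵀPA = [-369.0000 -54.0000]
K = S⁻¹·BᵀPA = [-0.9973 -0.1459]
A−BK = [0.0108 0.9162; -0.0054 3.2919]
AᵀP(A−BK) = [0.9973 0.1459; 0.1459 12.3689]
P' = Q + AᵀP(A−BK) = [8.9973 -0.8541; -0.8541 12.6189]
tr(P') = 21.6162

-0.9973 -0.1459


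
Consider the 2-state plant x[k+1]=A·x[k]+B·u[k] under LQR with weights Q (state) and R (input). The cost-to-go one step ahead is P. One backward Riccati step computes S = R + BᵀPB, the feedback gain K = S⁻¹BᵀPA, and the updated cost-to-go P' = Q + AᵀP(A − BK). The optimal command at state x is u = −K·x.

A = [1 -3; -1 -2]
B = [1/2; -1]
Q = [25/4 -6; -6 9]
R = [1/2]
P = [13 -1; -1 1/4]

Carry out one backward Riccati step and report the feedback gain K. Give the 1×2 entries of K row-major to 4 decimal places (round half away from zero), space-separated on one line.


1.6500 -4.2000

BᵀP = [7.5000 -0.7500]
S = R + BᵀPB = [1/2] + [4.5000] = [5.0000]
BᵀPA = [8.2500 -21.0000]
K = S⁻¹·BᵀPA = [1.6500 -4.2000]
A−BK = [0.1750 -0.9000; 0.6500 -6.2000]
AᵀP(A−BK) = [1.6375 -4.8500; -4.8500 17.8000]
P' = Q + AᵀP(A−BK) = [7.8875 -10.8500; -10.8500 26.8000]
tr(P') = 34.6875


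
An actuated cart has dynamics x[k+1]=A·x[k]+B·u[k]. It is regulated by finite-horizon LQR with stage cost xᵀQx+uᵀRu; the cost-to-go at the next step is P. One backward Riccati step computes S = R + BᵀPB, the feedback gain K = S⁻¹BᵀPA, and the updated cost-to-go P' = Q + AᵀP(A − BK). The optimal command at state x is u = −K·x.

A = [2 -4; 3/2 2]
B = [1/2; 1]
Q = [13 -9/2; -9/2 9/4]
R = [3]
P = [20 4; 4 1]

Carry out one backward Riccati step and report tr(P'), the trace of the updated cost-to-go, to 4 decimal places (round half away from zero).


BᵀP = [14.0000 3.0000]
S = R + BᵀPB = [3] + [10.0000] = [13.0000]
BᵀPA = [32.5000 -50.0000]
K = S⁻¹·BᵀPA = [2.5000 -3.8462]
A−BK = [0.7500 -2.0769; -1.0000 5.8462]
AᵀP(A−BK) = [25.0000 -40.0000; -40.0000 67.6923]
P' = Q + AᵀP(A−BK) = [38.0000 -44.5000; -44.5000 69.9423]
tr(P') = 107.9423

107.9423


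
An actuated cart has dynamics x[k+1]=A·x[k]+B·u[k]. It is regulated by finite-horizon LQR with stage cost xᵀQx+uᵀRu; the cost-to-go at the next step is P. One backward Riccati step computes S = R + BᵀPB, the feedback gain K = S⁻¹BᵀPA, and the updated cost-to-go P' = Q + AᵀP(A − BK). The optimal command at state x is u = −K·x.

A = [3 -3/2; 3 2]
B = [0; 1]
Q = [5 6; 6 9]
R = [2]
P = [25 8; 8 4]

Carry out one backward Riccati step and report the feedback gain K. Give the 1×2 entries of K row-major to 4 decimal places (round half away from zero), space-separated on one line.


BᵀP = [8.0000 4.0000]
S = R + BᵀPB = [2] + [4.0000] = [6.0000]
BᵀPA = [36.0000 -4.0000]
K = S⁻¹·BᵀPA = [6.0000 -0.6667]
A−BK = [3.0000 -1.5000; -3.0000 2.6667]
AᵀP(A−BK) = [189.0000 -52.5000; -52.5000 21.5833]
P' = Q + AᵀP(A−BK) = [194.0000 -46.5000; -46.5000 30.5833]
tr(P') = 224.5833

6.0000 -0.6667


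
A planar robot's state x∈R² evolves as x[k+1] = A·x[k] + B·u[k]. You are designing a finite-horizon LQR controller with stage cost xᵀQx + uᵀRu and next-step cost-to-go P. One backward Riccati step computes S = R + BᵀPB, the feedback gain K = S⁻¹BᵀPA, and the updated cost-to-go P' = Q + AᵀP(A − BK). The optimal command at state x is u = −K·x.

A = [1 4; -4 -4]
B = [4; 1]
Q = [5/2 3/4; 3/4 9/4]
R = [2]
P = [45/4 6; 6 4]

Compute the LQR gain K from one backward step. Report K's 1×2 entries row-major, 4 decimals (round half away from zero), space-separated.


BᵀP = [51.0000 28.0000]
S = R + BᵀPB = [2] + [232.0000] = [234.0000]
BᵀPA = [-61.0000 92.0000]
K = S⁻¹·BᵀPA = [-0.2607 0.3932]
A−BK = [2.0427 2.4274; -3.7393 -4.3932]
AᵀP(A−BK) = [11.3483 12.9829; 12.9829 15.8291]
P' = Q + AᵀP(A−BK) = [13.8483 13.7329; 13.7329 18.0791]
tr(P') = 31.9274

-0.2607 0.3932


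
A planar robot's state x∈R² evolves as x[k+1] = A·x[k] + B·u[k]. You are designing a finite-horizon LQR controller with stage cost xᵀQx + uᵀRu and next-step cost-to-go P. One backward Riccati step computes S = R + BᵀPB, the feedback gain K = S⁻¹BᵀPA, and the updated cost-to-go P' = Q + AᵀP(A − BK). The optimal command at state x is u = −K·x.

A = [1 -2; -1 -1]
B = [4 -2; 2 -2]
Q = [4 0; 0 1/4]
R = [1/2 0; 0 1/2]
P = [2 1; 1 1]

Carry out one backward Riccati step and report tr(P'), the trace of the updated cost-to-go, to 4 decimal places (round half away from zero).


BᵀP = [10.0000 6.0000; -6.0000 -4.0000]
S = R + BᵀPB = [1/2 0; 0 1/2] + [52.0000 -32.0000; -32.0000 20.0000] = [52.5000 -32.0000; -32.0000 20.5000]
BᵀPA = [4.0000 -26.0000; -2.0000 16.0000]
K = S⁻¹·BᵀPA = [0.3445 -0.4019; 0.4402 0.1531]
A−BK = [0.5024 -0.0861; -0.8086 0.1100]
AᵀP(A−BK) = [0.5024 -0.0861; -0.0861 0.1005]
P' = Q + AᵀP(A−BK) = [4.5024 -0.0861; -0.0861 0.3505]
tr(P') = 4.8529

4.8529


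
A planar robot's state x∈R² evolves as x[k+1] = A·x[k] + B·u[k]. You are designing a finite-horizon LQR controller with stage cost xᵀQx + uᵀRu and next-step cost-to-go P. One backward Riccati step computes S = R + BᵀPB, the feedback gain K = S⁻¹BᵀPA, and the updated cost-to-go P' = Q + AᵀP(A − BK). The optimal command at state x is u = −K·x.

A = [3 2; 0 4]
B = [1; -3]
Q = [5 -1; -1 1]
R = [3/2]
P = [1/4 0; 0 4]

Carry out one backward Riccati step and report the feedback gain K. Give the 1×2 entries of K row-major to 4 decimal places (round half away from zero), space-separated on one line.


0.0199 -1.2583

BᵀP = [0.2500 -12.0000]
S = R + BᵀPB = [3/2] + [36.2500] = [37.7500]
BᵀPA = [0.7500 -47.5000]
K = S⁻¹·BᵀPA = [0.0199 -1.2583]
A−BK = [2.9801 3.2583; 0.0596 0.2252]
AᵀP(A−BK) = [2.2351 2.4437; 2.4437 5.2318]
P' = Q + AᵀP(A−BK) = [7.2351 1.4437; 1.4437 6.2318]
tr(P') = 13.4669


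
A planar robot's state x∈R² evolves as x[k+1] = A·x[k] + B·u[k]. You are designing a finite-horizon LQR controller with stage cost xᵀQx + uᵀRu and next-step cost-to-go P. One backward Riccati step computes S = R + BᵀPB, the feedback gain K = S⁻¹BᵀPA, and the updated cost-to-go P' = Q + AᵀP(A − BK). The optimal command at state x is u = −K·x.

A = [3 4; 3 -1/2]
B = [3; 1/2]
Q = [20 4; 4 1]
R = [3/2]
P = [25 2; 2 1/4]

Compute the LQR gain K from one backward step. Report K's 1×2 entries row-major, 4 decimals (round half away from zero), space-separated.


1.0594 1.2940

BᵀP = [76.0000 6.1250]
S = R + BᵀPB = [3/2] + [231.0625] = [232.5625]
BᵀPA = [246.3750 300.9375]
K = S⁻¹·BᵀPA = [1.0594 1.2940]
A−BK = [-0.1782 0.1180; 2.4703 -1.1470]
AᵀP(A−BK) = [2.2421 1.8140; 1.8140 2.6473]
P' = Q + AᵀP(A−BK) = [22.2421 5.8140; 5.8140 3.6473]
tr(P') = 25.8894


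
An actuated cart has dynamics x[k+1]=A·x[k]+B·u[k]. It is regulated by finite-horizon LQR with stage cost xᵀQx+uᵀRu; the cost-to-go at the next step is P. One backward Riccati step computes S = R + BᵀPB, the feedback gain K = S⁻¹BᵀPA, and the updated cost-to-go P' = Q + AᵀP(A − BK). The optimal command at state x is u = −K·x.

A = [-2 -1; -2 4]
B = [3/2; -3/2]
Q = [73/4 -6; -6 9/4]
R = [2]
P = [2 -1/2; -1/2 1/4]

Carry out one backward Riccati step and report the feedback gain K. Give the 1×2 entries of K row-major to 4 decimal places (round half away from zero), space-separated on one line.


-0.5638 -0.8859

BᵀP = [3.7500 -1.1250]
S = R + BᵀPB = [2] + [7.3125] = [9.3125]
BᵀPA = [-5.2500 -8.2500]
K = S⁻¹·BᵀPA = [-0.5638 -0.8859]
A−BK = [-1.1544 0.3289; -2.8456 2.6711]
AᵀP(A−BK) = [2.0403 0.3490; 0.3490 2.6913]
P' = Q + AᵀP(A−BK) = [20.2903 -5.6510; -5.6510 4.9413]
tr(P') = 25.2315


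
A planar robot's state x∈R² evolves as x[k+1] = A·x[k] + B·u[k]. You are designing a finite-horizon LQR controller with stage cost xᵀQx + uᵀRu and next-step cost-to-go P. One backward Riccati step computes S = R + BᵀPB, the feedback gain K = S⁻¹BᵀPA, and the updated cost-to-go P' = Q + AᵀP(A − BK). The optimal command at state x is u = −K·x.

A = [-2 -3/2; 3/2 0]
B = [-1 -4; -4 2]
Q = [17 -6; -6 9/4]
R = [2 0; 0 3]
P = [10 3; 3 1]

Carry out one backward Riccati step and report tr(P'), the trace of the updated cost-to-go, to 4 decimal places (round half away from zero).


20.2124

BᵀP = [-22.0000 -7.0000; -34.0000 -10.0000]
S = R + BᵀPB = [2 0; 0 3] + [50.0000 74.0000; 74.0000 116.0000] = [52.0000 74.0000; 74.0000 119.0000]
BᵀPA = [33.5000 33.0000; 53.0000 51.0000]
K = S⁻¹·BᵀPA = [0.0906 0.2149; 0.3890 0.2949]
A−BK = [-0.3532 -0.1053; 1.0843 0.2697]
AᵀP(A−BK) = [0.5959 0.4192; 0.4192 0.3666]
P' = Q + AᵀP(A−BK) = [17.5959 -5.5808; -5.5808 2.6166]
tr(P') = 20.2124
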